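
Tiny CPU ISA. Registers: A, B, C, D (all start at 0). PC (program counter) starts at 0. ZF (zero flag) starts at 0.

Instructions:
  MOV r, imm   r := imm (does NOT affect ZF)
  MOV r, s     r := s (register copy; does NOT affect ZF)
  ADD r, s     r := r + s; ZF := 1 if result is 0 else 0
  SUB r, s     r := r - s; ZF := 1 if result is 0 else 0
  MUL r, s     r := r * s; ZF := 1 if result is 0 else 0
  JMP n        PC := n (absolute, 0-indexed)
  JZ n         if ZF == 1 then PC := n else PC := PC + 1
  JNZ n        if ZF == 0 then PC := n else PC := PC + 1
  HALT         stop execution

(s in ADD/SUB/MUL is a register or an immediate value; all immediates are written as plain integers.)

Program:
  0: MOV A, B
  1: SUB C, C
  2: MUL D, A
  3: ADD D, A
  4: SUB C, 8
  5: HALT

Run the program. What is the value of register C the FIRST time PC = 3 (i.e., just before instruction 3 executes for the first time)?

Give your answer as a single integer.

Step 1: PC=0 exec 'MOV A, B'. After: A=0 B=0 C=0 D=0 ZF=0 PC=1
Step 2: PC=1 exec 'SUB C, C'. After: A=0 B=0 C=0 D=0 ZF=1 PC=2
Step 3: PC=2 exec 'MUL D, A'. After: A=0 B=0 C=0 D=0 ZF=1 PC=3
First time PC=3: C=0

0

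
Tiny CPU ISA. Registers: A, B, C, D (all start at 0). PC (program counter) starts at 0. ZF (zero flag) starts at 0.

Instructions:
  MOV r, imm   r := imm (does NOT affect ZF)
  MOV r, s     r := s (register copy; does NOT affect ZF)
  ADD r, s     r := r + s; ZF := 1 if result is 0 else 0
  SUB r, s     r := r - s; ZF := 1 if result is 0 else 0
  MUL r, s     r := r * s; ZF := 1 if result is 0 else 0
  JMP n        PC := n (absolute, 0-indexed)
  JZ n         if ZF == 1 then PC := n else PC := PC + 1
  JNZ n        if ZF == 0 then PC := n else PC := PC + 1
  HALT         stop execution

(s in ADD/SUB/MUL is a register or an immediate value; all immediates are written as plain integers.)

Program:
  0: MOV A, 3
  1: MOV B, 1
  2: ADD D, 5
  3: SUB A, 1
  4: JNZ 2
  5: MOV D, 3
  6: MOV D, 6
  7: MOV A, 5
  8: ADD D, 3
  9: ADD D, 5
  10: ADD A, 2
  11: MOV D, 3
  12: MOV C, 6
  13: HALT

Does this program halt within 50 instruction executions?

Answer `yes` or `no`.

Answer: yes

Derivation:
Step 1: PC=0 exec 'MOV A, 3'. After: A=3 B=0 C=0 D=0 ZF=0 PC=1
Step 2: PC=1 exec 'MOV B, 1'. After: A=3 B=1 C=0 D=0 ZF=0 PC=2
Step 3: PC=2 exec 'ADD D, 5'. After: A=3 B=1 C=0 D=5 ZF=0 PC=3
Step 4: PC=3 exec 'SUB A, 1'. After: A=2 B=1 C=0 D=5 ZF=0 PC=4
Step 5: PC=4 exec 'JNZ 2'. After: A=2 B=1 C=0 D=5 ZF=0 PC=2
Step 6: PC=2 exec 'ADD D, 5'. After: A=2 B=1 C=0 D=10 ZF=0 PC=3
Step 7: PC=3 exec 'SUB A, 1'. After: A=1 B=1 C=0 D=10 ZF=0 PC=4
Step 8: PC=4 exec 'JNZ 2'. After: A=1 B=1 C=0 D=10 ZF=0 PC=2
Step 9: PC=2 exec 'ADD D, 5'. After: A=1 B=1 C=0 D=15 ZF=0 PC=3
Step 10: PC=3 exec 'SUB A, 1'. After: A=0 B=1 C=0 D=15 ZF=1 PC=4
Step 11: PC=4 exec 'JNZ 2'. After: A=0 B=1 C=0 D=15 ZF=1 PC=5
Step 12: PC=5 exec 'MOV D, 3'. After: A=0 B=1 C=0 D=3 ZF=1 PC=6
Step 13: PC=6 exec 'MOV D, 6'. After: A=0 B=1 C=0 D=6 ZF=1 PC=7
Step 14: PC=7 exec 'MOV A, 5'. After: A=5 B=1 C=0 D=6 ZF=1 PC=8
Step 15: PC=8 exec 'ADD D, 3'. After: A=5 B=1 C=0 D=9 ZF=0 PC=9
Step 16: PC=9 exec 'ADD D, 5'. After: A=5 B=1 C=0 D=14 ZF=0 PC=10
Step 17: PC=10 exec 'ADD A, 2'. After: A=7 B=1 C=0 D=14 ZF=0 PC=11
Step 18: PC=11 exec 'MOV D, 3'. After: A=7 B=1 C=0 D=3 ZF=0 PC=12
Step 19: PC=12 exec 'MOV C, 6'. After: A=7 B=1 C=6 D=3 ZF=0 PC=13
Step 20: PC=13 exec 'HALT'. After: A=7 B=1 C=6 D=3 ZF=0 PC=13 HALTED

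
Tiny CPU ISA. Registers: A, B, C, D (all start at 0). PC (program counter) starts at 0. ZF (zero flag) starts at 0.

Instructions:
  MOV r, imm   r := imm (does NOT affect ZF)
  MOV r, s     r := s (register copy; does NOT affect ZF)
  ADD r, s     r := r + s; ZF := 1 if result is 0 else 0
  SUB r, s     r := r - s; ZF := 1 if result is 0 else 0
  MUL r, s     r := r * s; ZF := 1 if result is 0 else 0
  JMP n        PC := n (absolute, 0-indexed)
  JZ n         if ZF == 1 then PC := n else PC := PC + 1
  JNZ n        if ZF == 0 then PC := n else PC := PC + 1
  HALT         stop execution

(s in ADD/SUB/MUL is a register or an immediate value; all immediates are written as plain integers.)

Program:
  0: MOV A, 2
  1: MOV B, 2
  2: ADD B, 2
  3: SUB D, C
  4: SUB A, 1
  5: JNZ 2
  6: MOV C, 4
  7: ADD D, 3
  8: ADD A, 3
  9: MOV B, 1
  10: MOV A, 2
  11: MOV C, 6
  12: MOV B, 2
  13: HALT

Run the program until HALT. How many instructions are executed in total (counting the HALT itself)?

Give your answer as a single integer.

Answer: 18

Derivation:
Step 1: PC=0 exec 'MOV A, 2'. After: A=2 B=0 C=0 D=0 ZF=0 PC=1
Step 2: PC=1 exec 'MOV B, 2'. After: A=2 B=2 C=0 D=0 ZF=0 PC=2
Step 3: PC=2 exec 'ADD B, 2'. After: A=2 B=4 C=0 D=0 ZF=0 PC=3
Step 4: PC=3 exec 'SUB D, C'. After: A=2 B=4 C=0 D=0 ZF=1 PC=4
Step 5: PC=4 exec 'SUB A, 1'. After: A=1 B=4 C=0 D=0 ZF=0 PC=5
Step 6: PC=5 exec 'JNZ 2'. After: A=1 B=4 C=0 D=0 ZF=0 PC=2
Step 7: PC=2 exec 'ADD B, 2'. After: A=1 B=6 C=0 D=0 ZF=0 PC=3
Step 8: PC=3 exec 'SUB D, C'. After: A=1 B=6 C=0 D=0 ZF=1 PC=4
Step 9: PC=4 exec 'SUB A, 1'. After: A=0 B=6 C=0 D=0 ZF=1 PC=5
Step 10: PC=5 exec 'JNZ 2'. After: A=0 B=6 C=0 D=0 ZF=1 PC=6
Step 11: PC=6 exec 'MOV C, 4'. After: A=0 B=6 C=4 D=0 ZF=1 PC=7
Step 12: PC=7 exec 'ADD D, 3'. After: A=0 B=6 C=4 D=3 ZF=0 PC=8
Step 13: PC=8 exec 'ADD A, 3'. After: A=3 B=6 C=4 D=3 ZF=0 PC=9
Step 14: PC=9 exec 'MOV B, 1'. After: A=3 B=1 C=4 D=3 ZF=0 PC=10
Step 15: PC=10 exec 'MOV A, 2'. After: A=2 B=1 C=4 D=3 ZF=0 PC=11
Step 16: PC=11 exec 'MOV C, 6'. After: A=2 B=1 C=6 D=3 ZF=0 PC=12
Step 17: PC=12 exec 'MOV B, 2'. After: A=2 B=2 C=6 D=3 ZF=0 PC=13
Step 18: PC=13 exec 'HALT'. After: A=2 B=2 C=6 D=3 ZF=0 PC=13 HALTED
Total instructions executed: 18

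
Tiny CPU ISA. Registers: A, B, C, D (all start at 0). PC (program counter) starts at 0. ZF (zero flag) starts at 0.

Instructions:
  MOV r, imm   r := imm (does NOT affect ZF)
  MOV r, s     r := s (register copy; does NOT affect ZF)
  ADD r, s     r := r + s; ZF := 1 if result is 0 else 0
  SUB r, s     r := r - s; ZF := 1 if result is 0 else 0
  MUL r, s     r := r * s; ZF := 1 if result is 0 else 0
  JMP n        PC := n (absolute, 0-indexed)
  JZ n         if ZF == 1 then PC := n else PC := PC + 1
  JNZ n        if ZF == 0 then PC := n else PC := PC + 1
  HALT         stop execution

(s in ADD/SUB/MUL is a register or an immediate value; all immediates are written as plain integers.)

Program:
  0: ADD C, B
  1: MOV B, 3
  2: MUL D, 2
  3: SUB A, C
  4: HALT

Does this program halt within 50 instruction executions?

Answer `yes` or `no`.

Answer: yes

Derivation:
Step 1: PC=0 exec 'ADD C, B'. After: A=0 B=0 C=0 D=0 ZF=1 PC=1
Step 2: PC=1 exec 'MOV B, 3'. After: A=0 B=3 C=0 D=0 ZF=1 PC=2
Step 3: PC=2 exec 'MUL D, 2'. After: A=0 B=3 C=0 D=0 ZF=1 PC=3
Step 4: PC=3 exec 'SUB A, C'. After: A=0 B=3 C=0 D=0 ZF=1 PC=4
Step 5: PC=4 exec 'HALT'. After: A=0 B=3 C=0 D=0 ZF=1 PC=4 HALTED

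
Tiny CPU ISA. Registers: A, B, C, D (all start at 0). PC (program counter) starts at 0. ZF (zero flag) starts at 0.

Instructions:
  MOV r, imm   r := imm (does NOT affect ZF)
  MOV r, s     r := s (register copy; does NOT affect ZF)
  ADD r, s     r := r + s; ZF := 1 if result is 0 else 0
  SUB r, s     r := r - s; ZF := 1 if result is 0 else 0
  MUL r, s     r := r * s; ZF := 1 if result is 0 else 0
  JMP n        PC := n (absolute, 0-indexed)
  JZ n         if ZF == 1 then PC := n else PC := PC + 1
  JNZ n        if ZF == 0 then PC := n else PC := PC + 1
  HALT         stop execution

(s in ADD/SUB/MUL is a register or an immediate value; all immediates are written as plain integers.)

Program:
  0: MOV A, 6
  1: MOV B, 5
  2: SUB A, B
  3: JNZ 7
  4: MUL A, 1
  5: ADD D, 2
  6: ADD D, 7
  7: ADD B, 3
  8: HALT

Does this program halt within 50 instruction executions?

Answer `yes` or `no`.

Step 1: PC=0 exec 'MOV A, 6'. After: A=6 B=0 C=0 D=0 ZF=0 PC=1
Step 2: PC=1 exec 'MOV B, 5'. After: A=6 B=5 C=0 D=0 ZF=0 PC=2
Step 3: PC=2 exec 'SUB A, B'. After: A=1 B=5 C=0 D=0 ZF=0 PC=3
Step 4: PC=3 exec 'JNZ 7'. After: A=1 B=5 C=0 D=0 ZF=0 PC=7
Step 5: PC=7 exec 'ADD B, 3'. After: A=1 B=8 C=0 D=0 ZF=0 PC=8
Step 6: PC=8 exec 'HALT'. After: A=1 B=8 C=0 D=0 ZF=0 PC=8 HALTED

Answer: yes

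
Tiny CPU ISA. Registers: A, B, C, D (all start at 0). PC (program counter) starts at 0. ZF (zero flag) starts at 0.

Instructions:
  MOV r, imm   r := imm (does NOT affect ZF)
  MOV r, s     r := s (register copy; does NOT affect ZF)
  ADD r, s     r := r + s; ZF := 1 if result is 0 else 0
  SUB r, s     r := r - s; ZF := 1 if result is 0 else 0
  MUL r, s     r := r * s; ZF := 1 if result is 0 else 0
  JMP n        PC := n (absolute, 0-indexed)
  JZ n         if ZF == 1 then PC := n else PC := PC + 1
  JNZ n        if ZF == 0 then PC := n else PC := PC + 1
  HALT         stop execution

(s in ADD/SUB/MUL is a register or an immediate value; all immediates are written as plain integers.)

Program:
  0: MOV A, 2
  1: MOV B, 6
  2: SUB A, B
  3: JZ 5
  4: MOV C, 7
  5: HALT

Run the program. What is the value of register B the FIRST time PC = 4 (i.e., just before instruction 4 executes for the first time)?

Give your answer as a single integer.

Step 1: PC=0 exec 'MOV A, 2'. After: A=2 B=0 C=0 D=0 ZF=0 PC=1
Step 2: PC=1 exec 'MOV B, 6'. After: A=2 B=6 C=0 D=0 ZF=0 PC=2
Step 3: PC=2 exec 'SUB A, B'. After: A=-4 B=6 C=0 D=0 ZF=0 PC=3
Step 4: PC=3 exec 'JZ 5'. After: A=-4 B=6 C=0 D=0 ZF=0 PC=4
First time PC=4: B=6

6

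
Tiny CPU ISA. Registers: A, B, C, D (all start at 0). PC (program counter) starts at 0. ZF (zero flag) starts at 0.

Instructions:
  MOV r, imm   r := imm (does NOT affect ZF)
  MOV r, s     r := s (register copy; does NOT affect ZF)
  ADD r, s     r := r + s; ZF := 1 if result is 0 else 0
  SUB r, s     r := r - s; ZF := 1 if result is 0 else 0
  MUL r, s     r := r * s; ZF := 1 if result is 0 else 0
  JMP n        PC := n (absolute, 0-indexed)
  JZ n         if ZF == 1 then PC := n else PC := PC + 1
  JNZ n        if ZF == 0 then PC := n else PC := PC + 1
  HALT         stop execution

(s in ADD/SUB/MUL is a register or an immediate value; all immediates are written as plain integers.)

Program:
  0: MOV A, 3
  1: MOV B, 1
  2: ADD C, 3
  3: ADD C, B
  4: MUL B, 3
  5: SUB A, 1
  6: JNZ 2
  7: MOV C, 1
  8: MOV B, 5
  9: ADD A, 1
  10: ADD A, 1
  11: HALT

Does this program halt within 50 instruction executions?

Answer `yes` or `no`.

Answer: yes

Derivation:
Step 1: PC=0 exec 'MOV A, 3'. After: A=3 B=0 C=0 D=0 ZF=0 PC=1
Step 2: PC=1 exec 'MOV B, 1'. After: A=3 B=1 C=0 D=0 ZF=0 PC=2
Step 3: PC=2 exec 'ADD C, 3'. After: A=3 B=1 C=3 D=0 ZF=0 PC=3
Step 4: PC=3 exec 'ADD C, B'. After: A=3 B=1 C=4 D=0 ZF=0 PC=4
Step 5: PC=4 exec 'MUL B, 3'. After: A=3 B=3 C=4 D=0 ZF=0 PC=5
Step 6: PC=5 exec 'SUB A, 1'. After: A=2 B=3 C=4 D=0 ZF=0 PC=6
Step 7: PC=6 exec 'JNZ 2'. After: A=2 B=3 C=4 D=0 ZF=0 PC=2
Step 8: PC=2 exec 'ADD C, 3'. After: A=2 B=3 C=7 D=0 ZF=0 PC=3
Step 9: PC=3 exec 'ADD C, B'. After: A=2 B=3 C=10 D=0 ZF=0 PC=4
Step 10: PC=4 exec 'MUL B, 3'. After: A=2 B=9 C=10 D=0 ZF=0 PC=5
Step 11: PC=5 exec 'SUB A, 1'. After: A=1 B=9 C=10 D=0 ZF=0 PC=6
Step 12: PC=6 exec 'JNZ 2'. After: A=1 B=9 C=10 D=0 ZF=0 PC=2
Step 13: PC=2 exec 'ADD C, 3'. After: A=1 B=9 C=13 D=0 ZF=0 PC=3
Step 14: PC=3 exec 'ADD C, B'. After: A=1 B=9 C=22 D=0 ZF=0 PC=4
Step 15: PC=4 exec 'MUL B, 3'. After: A=1 B=27 C=22 D=0 ZF=0 PC=5
Step 16: PC=5 exec 'SUB A, 1'. After: A=0 B=27 C=22 D=0 ZF=1 PC=6
Step 17: PC=6 exec 'JNZ 2'. After: A=0 B=27 C=22 D=0 ZF=1 PC=7
Step 18: PC=7 exec 'MOV C, 1'. After: A=0 B=27 C=1 D=0 ZF=1 PC=8
Step 19: PC=8 exec 'MOV B, 5'. After: A=0 B=5 C=1 D=0 ZF=1 PC=9
Step 20: PC=9 exec 'ADD A, 1'. After: A=1 B=5 C=1 D=0 ZF=0 PC=10
Step 21: PC=10 exec 'ADD A, 1'. After: A=2 B=5 C=1 D=0 ZF=0 PC=11
Step 22: PC=11 exec 'HALT'. After: A=2 B=5 C=1 D=0 ZF=0 PC=11 HALTED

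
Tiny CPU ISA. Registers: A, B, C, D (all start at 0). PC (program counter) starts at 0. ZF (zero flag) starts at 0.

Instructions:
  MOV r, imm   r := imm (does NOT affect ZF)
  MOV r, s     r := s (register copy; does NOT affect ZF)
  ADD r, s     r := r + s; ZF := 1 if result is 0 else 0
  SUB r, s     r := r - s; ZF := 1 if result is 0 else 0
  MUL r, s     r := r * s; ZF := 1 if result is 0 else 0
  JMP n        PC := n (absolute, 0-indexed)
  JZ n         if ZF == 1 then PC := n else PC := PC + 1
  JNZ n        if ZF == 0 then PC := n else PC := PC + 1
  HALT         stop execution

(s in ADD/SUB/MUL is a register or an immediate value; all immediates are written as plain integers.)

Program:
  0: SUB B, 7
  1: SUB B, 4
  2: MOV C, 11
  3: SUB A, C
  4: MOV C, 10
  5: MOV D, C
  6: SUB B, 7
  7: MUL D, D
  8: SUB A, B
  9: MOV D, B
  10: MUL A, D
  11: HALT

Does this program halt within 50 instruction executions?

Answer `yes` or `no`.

Step 1: PC=0 exec 'SUB B, 7'. After: A=0 B=-7 C=0 D=0 ZF=0 PC=1
Step 2: PC=1 exec 'SUB B, 4'. After: A=0 B=-11 C=0 D=0 ZF=0 PC=2
Step 3: PC=2 exec 'MOV C, 11'. After: A=0 B=-11 C=11 D=0 ZF=0 PC=3
Step 4: PC=3 exec 'SUB A, C'. After: A=-11 B=-11 C=11 D=0 ZF=0 PC=4
Step 5: PC=4 exec 'MOV C, 10'. After: A=-11 B=-11 C=10 D=0 ZF=0 PC=5
Step 6: PC=5 exec 'MOV D, C'. After: A=-11 B=-11 C=10 D=10 ZF=0 PC=6
Step 7: PC=6 exec 'SUB B, 7'. After: A=-11 B=-18 C=10 D=10 ZF=0 PC=7
Step 8: PC=7 exec 'MUL D, D'. After: A=-11 B=-18 C=10 D=100 ZF=0 PC=8
Step 9: PC=8 exec 'SUB A, B'. After: A=7 B=-18 C=10 D=100 ZF=0 PC=9
Step 10: PC=9 exec 'MOV D, B'. After: A=7 B=-18 C=10 D=-18 ZF=0 PC=10
Step 11: PC=10 exec 'MUL A, D'. After: A=-126 B=-18 C=10 D=-18 ZF=0 PC=11
Step 12: PC=11 exec 'HALT'. After: A=-126 B=-18 C=10 D=-18 ZF=0 PC=11 HALTED

Answer: yes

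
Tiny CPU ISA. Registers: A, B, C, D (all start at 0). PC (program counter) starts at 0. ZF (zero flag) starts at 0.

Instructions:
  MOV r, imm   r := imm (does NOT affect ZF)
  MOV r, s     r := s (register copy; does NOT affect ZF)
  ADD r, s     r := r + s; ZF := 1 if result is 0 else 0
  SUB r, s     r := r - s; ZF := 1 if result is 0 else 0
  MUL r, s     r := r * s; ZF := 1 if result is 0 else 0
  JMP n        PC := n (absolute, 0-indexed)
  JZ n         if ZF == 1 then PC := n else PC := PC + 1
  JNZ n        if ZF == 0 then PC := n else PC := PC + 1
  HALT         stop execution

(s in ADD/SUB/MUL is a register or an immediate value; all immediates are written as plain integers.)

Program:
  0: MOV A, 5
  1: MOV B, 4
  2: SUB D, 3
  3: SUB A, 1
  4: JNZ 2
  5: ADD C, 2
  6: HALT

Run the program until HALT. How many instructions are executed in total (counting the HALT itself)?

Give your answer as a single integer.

Step 1: PC=0 exec 'MOV A, 5'. After: A=5 B=0 C=0 D=0 ZF=0 PC=1
Step 2: PC=1 exec 'MOV B, 4'. After: A=5 B=4 C=0 D=0 ZF=0 PC=2
Step 3: PC=2 exec 'SUB D, 3'. After: A=5 B=4 C=0 D=-3 ZF=0 PC=3
Step 4: PC=3 exec 'SUB A, 1'. After: A=4 B=4 C=0 D=-3 ZF=0 PC=4
Step 5: PC=4 exec 'JNZ 2'. After: A=4 B=4 C=0 D=-3 ZF=0 PC=2
Step 6: PC=2 exec 'SUB D, 3'. After: A=4 B=4 C=0 D=-6 ZF=0 PC=3
Step 7: PC=3 exec 'SUB A, 1'. After: A=3 B=4 C=0 D=-6 ZF=0 PC=4
Step 8: PC=4 exec 'JNZ 2'. After: A=3 B=4 C=0 D=-6 ZF=0 PC=2
Step 9: PC=2 exec 'SUB D, 3'. After: A=3 B=4 C=0 D=-9 ZF=0 PC=3
Step 10: PC=3 exec 'SUB A, 1'. After: A=2 B=4 C=0 D=-9 ZF=0 PC=4
Step 11: PC=4 exec 'JNZ 2'. After: A=2 B=4 C=0 D=-9 ZF=0 PC=2
Step 12: PC=2 exec 'SUB D, 3'. After: A=2 B=4 C=0 D=-12 ZF=0 PC=3
Step 13: PC=3 exec 'SUB A, 1'. After: A=1 B=4 C=0 D=-12 ZF=0 PC=4
Step 14: PC=4 exec 'JNZ 2'. After: A=1 B=4 C=0 D=-12 ZF=0 PC=2
Step 15: PC=2 exec 'SUB D, 3'. After: A=1 B=4 C=0 D=-15 ZF=0 PC=3
Step 16: PC=3 exec 'SUB A, 1'. After: A=0 B=4 C=0 D=-15 ZF=1 PC=4
Step 17: PC=4 exec 'JNZ 2'. After: A=0 B=4 C=0 D=-15 ZF=1 PC=5
Step 18: PC=5 exec 'ADD C, 2'. After: A=0 B=4 C=2 D=-15 ZF=0 PC=6
Step 19: PC=6 exec 'HALT'. After: A=0 B=4 C=2 D=-15 ZF=0 PC=6 HALTED
Total instructions executed: 19

Answer: 19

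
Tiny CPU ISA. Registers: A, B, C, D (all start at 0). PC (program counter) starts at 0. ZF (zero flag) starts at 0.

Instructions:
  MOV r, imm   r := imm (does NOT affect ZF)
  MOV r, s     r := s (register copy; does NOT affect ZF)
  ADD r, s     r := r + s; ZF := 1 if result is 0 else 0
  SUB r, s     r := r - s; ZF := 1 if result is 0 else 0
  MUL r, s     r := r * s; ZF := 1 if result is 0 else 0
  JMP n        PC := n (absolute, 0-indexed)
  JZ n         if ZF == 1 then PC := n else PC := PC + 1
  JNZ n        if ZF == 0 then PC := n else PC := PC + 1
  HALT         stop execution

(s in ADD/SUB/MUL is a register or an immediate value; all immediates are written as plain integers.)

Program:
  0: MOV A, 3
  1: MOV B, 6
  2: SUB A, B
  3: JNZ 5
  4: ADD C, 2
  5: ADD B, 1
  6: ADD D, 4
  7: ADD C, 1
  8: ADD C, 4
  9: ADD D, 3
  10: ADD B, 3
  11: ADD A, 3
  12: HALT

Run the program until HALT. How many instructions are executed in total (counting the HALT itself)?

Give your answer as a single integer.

Answer: 12

Derivation:
Step 1: PC=0 exec 'MOV A, 3'. After: A=3 B=0 C=0 D=0 ZF=0 PC=1
Step 2: PC=1 exec 'MOV B, 6'. After: A=3 B=6 C=0 D=0 ZF=0 PC=2
Step 3: PC=2 exec 'SUB A, B'. After: A=-3 B=6 C=0 D=0 ZF=0 PC=3
Step 4: PC=3 exec 'JNZ 5'. After: A=-3 B=6 C=0 D=0 ZF=0 PC=5
Step 5: PC=5 exec 'ADD B, 1'. After: A=-3 B=7 C=0 D=0 ZF=0 PC=6
Step 6: PC=6 exec 'ADD D, 4'. After: A=-3 B=7 C=0 D=4 ZF=0 PC=7
Step 7: PC=7 exec 'ADD C, 1'. After: A=-3 B=7 C=1 D=4 ZF=0 PC=8
Step 8: PC=8 exec 'ADD C, 4'. After: A=-3 B=7 C=5 D=4 ZF=0 PC=9
Step 9: PC=9 exec 'ADD D, 3'. After: A=-3 B=7 C=5 D=7 ZF=0 PC=10
Step 10: PC=10 exec 'ADD B, 3'. After: A=-3 B=10 C=5 D=7 ZF=0 PC=11
Step 11: PC=11 exec 'ADD A, 3'. After: A=0 B=10 C=5 D=7 ZF=1 PC=12
Step 12: PC=12 exec 'HALT'. After: A=0 B=10 C=5 D=7 ZF=1 PC=12 HALTED
Total instructions executed: 12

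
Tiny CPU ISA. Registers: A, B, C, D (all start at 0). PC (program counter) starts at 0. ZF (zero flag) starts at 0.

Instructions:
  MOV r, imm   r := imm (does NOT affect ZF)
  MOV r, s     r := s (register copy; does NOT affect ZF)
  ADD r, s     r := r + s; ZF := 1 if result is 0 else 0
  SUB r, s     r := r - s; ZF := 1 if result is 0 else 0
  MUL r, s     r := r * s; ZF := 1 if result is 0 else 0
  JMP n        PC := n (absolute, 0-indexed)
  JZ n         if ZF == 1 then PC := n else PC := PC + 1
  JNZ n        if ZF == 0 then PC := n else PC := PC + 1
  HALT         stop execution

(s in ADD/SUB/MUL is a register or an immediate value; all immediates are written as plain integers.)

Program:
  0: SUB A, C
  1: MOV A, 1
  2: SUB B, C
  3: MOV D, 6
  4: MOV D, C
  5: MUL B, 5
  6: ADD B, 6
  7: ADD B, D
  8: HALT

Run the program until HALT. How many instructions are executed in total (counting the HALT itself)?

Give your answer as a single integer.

Answer: 9

Derivation:
Step 1: PC=0 exec 'SUB A, C'. After: A=0 B=0 C=0 D=0 ZF=1 PC=1
Step 2: PC=1 exec 'MOV A, 1'. After: A=1 B=0 C=0 D=0 ZF=1 PC=2
Step 3: PC=2 exec 'SUB B, C'. After: A=1 B=0 C=0 D=0 ZF=1 PC=3
Step 4: PC=3 exec 'MOV D, 6'. After: A=1 B=0 C=0 D=6 ZF=1 PC=4
Step 5: PC=4 exec 'MOV D, C'. After: A=1 B=0 C=0 D=0 ZF=1 PC=5
Step 6: PC=5 exec 'MUL B, 5'. After: A=1 B=0 C=0 D=0 ZF=1 PC=6
Step 7: PC=6 exec 'ADD B, 6'. After: A=1 B=6 C=0 D=0 ZF=0 PC=7
Step 8: PC=7 exec 'ADD B, D'. After: A=1 B=6 C=0 D=0 ZF=0 PC=8
Step 9: PC=8 exec 'HALT'. After: A=1 B=6 C=0 D=0 ZF=0 PC=8 HALTED
Total instructions executed: 9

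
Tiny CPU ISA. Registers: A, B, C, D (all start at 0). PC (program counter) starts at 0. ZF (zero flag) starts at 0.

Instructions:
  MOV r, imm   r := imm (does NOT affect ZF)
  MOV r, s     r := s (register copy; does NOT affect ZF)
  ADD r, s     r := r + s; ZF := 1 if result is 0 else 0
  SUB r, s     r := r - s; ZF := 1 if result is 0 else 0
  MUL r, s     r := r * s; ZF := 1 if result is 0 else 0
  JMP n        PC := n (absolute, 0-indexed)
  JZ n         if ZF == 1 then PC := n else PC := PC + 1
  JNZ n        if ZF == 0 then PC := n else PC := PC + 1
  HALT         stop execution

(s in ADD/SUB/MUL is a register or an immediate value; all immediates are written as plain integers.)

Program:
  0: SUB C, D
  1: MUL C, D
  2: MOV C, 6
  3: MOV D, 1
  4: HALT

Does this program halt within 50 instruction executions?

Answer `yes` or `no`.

Step 1: PC=0 exec 'SUB C, D'. After: A=0 B=0 C=0 D=0 ZF=1 PC=1
Step 2: PC=1 exec 'MUL C, D'. After: A=0 B=0 C=0 D=0 ZF=1 PC=2
Step 3: PC=2 exec 'MOV C, 6'. After: A=0 B=0 C=6 D=0 ZF=1 PC=3
Step 4: PC=3 exec 'MOV D, 1'. After: A=0 B=0 C=6 D=1 ZF=1 PC=4
Step 5: PC=4 exec 'HALT'. After: A=0 B=0 C=6 D=1 ZF=1 PC=4 HALTED

Answer: yes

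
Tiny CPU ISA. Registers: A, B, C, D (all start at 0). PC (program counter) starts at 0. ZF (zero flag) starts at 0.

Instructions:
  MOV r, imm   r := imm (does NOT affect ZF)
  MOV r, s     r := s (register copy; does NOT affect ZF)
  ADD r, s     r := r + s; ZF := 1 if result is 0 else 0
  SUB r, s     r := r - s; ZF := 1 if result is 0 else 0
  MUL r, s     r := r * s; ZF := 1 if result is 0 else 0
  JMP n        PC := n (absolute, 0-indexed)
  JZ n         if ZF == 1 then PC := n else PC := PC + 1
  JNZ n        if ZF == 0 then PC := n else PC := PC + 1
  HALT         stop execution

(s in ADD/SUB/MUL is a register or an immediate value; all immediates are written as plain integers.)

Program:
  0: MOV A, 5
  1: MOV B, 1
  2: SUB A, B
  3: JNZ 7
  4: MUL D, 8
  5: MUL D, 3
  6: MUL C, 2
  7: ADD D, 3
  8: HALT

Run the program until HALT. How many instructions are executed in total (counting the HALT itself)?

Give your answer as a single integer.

Answer: 6

Derivation:
Step 1: PC=0 exec 'MOV A, 5'. After: A=5 B=0 C=0 D=0 ZF=0 PC=1
Step 2: PC=1 exec 'MOV B, 1'. After: A=5 B=1 C=0 D=0 ZF=0 PC=2
Step 3: PC=2 exec 'SUB A, B'. After: A=4 B=1 C=0 D=0 ZF=0 PC=3
Step 4: PC=3 exec 'JNZ 7'. After: A=4 B=1 C=0 D=0 ZF=0 PC=7
Step 5: PC=7 exec 'ADD D, 3'. After: A=4 B=1 C=0 D=3 ZF=0 PC=8
Step 6: PC=8 exec 'HALT'. After: A=4 B=1 C=0 D=3 ZF=0 PC=8 HALTED
Total instructions executed: 6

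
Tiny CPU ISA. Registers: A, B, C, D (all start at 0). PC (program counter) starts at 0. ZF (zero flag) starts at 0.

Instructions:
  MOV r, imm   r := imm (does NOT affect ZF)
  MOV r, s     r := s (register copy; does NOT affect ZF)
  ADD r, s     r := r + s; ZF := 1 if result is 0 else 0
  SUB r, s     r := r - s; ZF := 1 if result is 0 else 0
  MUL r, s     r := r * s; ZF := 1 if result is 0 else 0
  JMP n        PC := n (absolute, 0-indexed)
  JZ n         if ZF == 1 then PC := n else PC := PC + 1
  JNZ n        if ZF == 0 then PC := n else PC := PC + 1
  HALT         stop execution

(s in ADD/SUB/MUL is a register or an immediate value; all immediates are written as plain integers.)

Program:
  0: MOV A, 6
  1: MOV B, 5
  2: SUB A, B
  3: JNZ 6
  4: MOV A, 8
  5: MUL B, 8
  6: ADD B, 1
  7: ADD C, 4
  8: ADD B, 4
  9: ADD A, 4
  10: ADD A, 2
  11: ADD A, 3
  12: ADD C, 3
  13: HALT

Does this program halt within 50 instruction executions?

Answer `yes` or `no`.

Step 1: PC=0 exec 'MOV A, 6'. After: A=6 B=0 C=0 D=0 ZF=0 PC=1
Step 2: PC=1 exec 'MOV B, 5'. After: A=6 B=5 C=0 D=0 ZF=0 PC=2
Step 3: PC=2 exec 'SUB A, B'. After: A=1 B=5 C=0 D=0 ZF=0 PC=3
Step 4: PC=3 exec 'JNZ 6'. After: A=1 B=5 C=0 D=0 ZF=0 PC=6
Step 5: PC=6 exec 'ADD B, 1'. After: A=1 B=6 C=0 D=0 ZF=0 PC=7
Step 6: PC=7 exec 'ADD C, 4'. After: A=1 B=6 C=4 D=0 ZF=0 PC=8
Step 7: PC=8 exec 'ADD B, 4'. After: A=1 B=10 C=4 D=0 ZF=0 PC=9
Step 8: PC=9 exec 'ADD A, 4'. After: A=5 B=10 C=4 D=0 ZF=0 PC=10
Step 9: PC=10 exec 'ADD A, 2'. After: A=7 B=10 C=4 D=0 ZF=0 PC=11
Step 10: PC=11 exec 'ADD A, 3'. After: A=10 B=10 C=4 D=0 ZF=0 PC=12
Step 11: PC=12 exec 'ADD C, 3'. After: A=10 B=10 C=7 D=0 ZF=0 PC=13
Step 12: PC=13 exec 'HALT'. After: A=10 B=10 C=7 D=0 ZF=0 PC=13 HALTED

Answer: yes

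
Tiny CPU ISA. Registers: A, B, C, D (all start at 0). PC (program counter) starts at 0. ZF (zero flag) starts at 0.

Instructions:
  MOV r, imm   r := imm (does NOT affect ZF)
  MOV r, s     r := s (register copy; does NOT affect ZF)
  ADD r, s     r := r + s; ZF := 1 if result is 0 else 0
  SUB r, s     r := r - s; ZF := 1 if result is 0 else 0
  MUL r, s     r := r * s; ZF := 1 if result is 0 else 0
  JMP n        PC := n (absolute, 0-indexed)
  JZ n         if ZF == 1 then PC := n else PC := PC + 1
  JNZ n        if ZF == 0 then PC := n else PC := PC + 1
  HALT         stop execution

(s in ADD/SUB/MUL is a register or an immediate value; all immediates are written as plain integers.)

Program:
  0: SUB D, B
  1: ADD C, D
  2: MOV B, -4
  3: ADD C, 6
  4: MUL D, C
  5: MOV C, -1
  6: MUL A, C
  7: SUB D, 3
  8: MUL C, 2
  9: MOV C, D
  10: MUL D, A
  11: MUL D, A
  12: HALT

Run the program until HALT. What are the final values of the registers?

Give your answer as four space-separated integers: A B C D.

Step 1: PC=0 exec 'SUB D, B'. After: A=0 B=0 C=0 D=0 ZF=1 PC=1
Step 2: PC=1 exec 'ADD C, D'. After: A=0 B=0 C=0 D=0 ZF=1 PC=2
Step 3: PC=2 exec 'MOV B, -4'. After: A=0 B=-4 C=0 D=0 ZF=1 PC=3
Step 4: PC=3 exec 'ADD C, 6'. After: A=0 B=-4 C=6 D=0 ZF=0 PC=4
Step 5: PC=4 exec 'MUL D, C'. After: A=0 B=-4 C=6 D=0 ZF=1 PC=5
Step 6: PC=5 exec 'MOV C, -1'. After: A=0 B=-4 C=-1 D=0 ZF=1 PC=6
Step 7: PC=6 exec 'MUL A, C'. After: A=0 B=-4 C=-1 D=0 ZF=1 PC=7
Step 8: PC=7 exec 'SUB D, 3'. After: A=0 B=-4 C=-1 D=-3 ZF=0 PC=8
Step 9: PC=8 exec 'MUL C, 2'. After: A=0 B=-4 C=-2 D=-3 ZF=0 PC=9
Step 10: PC=9 exec 'MOV C, D'. After: A=0 B=-4 C=-3 D=-3 ZF=0 PC=10
Step 11: PC=10 exec 'MUL D, A'. After: A=0 B=-4 C=-3 D=0 ZF=1 PC=11
Step 12: PC=11 exec 'MUL D, A'. After: A=0 B=-4 C=-3 D=0 ZF=1 PC=12
Step 13: PC=12 exec 'HALT'. After: A=0 B=-4 C=-3 D=0 ZF=1 PC=12 HALTED

Answer: 0 -4 -3 0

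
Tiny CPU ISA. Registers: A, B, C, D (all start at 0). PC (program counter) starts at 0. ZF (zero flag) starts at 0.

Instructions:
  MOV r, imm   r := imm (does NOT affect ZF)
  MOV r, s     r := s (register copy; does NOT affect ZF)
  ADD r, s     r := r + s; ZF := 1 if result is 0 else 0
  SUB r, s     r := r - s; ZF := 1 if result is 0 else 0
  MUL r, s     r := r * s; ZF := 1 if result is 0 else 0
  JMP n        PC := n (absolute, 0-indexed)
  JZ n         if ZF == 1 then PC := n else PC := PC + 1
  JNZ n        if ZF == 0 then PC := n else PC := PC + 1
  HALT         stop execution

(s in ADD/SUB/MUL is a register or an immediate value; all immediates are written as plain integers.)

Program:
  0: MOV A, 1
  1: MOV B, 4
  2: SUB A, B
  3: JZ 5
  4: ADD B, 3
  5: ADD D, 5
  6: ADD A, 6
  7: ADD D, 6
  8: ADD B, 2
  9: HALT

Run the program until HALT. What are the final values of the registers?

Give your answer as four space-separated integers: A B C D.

Answer: 3 9 0 11

Derivation:
Step 1: PC=0 exec 'MOV A, 1'. After: A=1 B=0 C=0 D=0 ZF=0 PC=1
Step 2: PC=1 exec 'MOV B, 4'. After: A=1 B=4 C=0 D=0 ZF=0 PC=2
Step 3: PC=2 exec 'SUB A, B'. After: A=-3 B=4 C=0 D=0 ZF=0 PC=3
Step 4: PC=3 exec 'JZ 5'. After: A=-3 B=4 C=0 D=0 ZF=0 PC=4
Step 5: PC=4 exec 'ADD B, 3'. After: A=-3 B=7 C=0 D=0 ZF=0 PC=5
Step 6: PC=5 exec 'ADD D, 5'. After: A=-3 B=7 C=0 D=5 ZF=0 PC=6
Step 7: PC=6 exec 'ADD A, 6'. After: A=3 B=7 C=0 D=5 ZF=0 PC=7
Step 8: PC=7 exec 'ADD D, 6'. After: A=3 B=7 C=0 D=11 ZF=0 PC=8
Step 9: PC=8 exec 'ADD B, 2'. After: A=3 B=9 C=0 D=11 ZF=0 PC=9
Step 10: PC=9 exec 'HALT'. After: A=3 B=9 C=0 D=11 ZF=0 PC=9 HALTED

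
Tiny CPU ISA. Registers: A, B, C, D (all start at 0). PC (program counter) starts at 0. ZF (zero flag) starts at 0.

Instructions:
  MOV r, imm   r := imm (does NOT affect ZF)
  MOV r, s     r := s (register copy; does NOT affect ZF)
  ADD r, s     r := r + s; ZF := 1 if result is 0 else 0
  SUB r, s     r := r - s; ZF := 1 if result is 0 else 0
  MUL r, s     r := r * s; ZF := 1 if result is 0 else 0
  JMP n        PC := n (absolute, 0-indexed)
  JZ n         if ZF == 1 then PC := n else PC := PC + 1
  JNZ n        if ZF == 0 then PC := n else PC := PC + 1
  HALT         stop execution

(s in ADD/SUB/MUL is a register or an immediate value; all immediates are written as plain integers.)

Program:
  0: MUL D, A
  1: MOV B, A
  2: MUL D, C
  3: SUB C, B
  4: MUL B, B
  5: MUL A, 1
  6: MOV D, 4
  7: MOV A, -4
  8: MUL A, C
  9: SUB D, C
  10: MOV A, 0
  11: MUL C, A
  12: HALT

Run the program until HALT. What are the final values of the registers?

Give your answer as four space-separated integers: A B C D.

Step 1: PC=0 exec 'MUL D, A'. After: A=0 B=0 C=0 D=0 ZF=1 PC=1
Step 2: PC=1 exec 'MOV B, A'. After: A=0 B=0 C=0 D=0 ZF=1 PC=2
Step 3: PC=2 exec 'MUL D, C'. After: A=0 B=0 C=0 D=0 ZF=1 PC=3
Step 4: PC=3 exec 'SUB C, B'. After: A=0 B=0 C=0 D=0 ZF=1 PC=4
Step 5: PC=4 exec 'MUL B, B'. After: A=0 B=0 C=0 D=0 ZF=1 PC=5
Step 6: PC=5 exec 'MUL A, 1'. After: A=0 B=0 C=0 D=0 ZF=1 PC=6
Step 7: PC=6 exec 'MOV D, 4'. After: A=0 B=0 C=0 D=4 ZF=1 PC=7
Step 8: PC=7 exec 'MOV A, -4'. After: A=-4 B=0 C=0 D=4 ZF=1 PC=8
Step 9: PC=8 exec 'MUL A, C'. After: A=0 B=0 C=0 D=4 ZF=1 PC=9
Step 10: PC=9 exec 'SUB D, C'. After: A=0 B=0 C=0 D=4 ZF=0 PC=10
Step 11: PC=10 exec 'MOV A, 0'. After: A=0 B=0 C=0 D=4 ZF=0 PC=11
Step 12: PC=11 exec 'MUL C, A'. After: A=0 B=0 C=0 D=4 ZF=1 PC=12
Step 13: PC=12 exec 'HALT'. After: A=0 B=0 C=0 D=4 ZF=1 PC=12 HALTED

Answer: 0 0 0 4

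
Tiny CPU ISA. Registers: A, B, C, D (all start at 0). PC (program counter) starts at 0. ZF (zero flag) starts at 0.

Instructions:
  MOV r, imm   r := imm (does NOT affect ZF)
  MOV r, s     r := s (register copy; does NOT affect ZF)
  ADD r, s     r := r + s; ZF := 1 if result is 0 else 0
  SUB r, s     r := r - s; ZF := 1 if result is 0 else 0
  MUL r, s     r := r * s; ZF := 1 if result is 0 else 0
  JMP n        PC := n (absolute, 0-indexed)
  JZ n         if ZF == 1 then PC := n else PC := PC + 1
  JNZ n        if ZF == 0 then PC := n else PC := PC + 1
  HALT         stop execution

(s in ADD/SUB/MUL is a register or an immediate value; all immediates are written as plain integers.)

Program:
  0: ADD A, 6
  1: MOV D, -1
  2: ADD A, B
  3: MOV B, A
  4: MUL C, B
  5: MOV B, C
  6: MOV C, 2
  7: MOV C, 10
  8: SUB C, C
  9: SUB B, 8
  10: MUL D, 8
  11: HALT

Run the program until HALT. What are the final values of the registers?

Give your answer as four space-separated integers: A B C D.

Answer: 6 -8 0 -8

Derivation:
Step 1: PC=0 exec 'ADD A, 6'. After: A=6 B=0 C=0 D=0 ZF=0 PC=1
Step 2: PC=1 exec 'MOV D, -1'. After: A=6 B=0 C=0 D=-1 ZF=0 PC=2
Step 3: PC=2 exec 'ADD A, B'. After: A=6 B=0 C=0 D=-1 ZF=0 PC=3
Step 4: PC=3 exec 'MOV B, A'. After: A=6 B=6 C=0 D=-1 ZF=0 PC=4
Step 5: PC=4 exec 'MUL C, B'. After: A=6 B=6 C=0 D=-1 ZF=1 PC=5
Step 6: PC=5 exec 'MOV B, C'. After: A=6 B=0 C=0 D=-1 ZF=1 PC=6
Step 7: PC=6 exec 'MOV C, 2'. After: A=6 B=0 C=2 D=-1 ZF=1 PC=7
Step 8: PC=7 exec 'MOV C, 10'. After: A=6 B=0 C=10 D=-1 ZF=1 PC=8
Step 9: PC=8 exec 'SUB C, C'. After: A=6 B=0 C=0 D=-1 ZF=1 PC=9
Step 10: PC=9 exec 'SUB B, 8'. After: A=6 B=-8 C=0 D=-1 ZF=0 PC=10
Step 11: PC=10 exec 'MUL D, 8'. After: A=6 B=-8 C=0 D=-8 ZF=0 PC=11
Step 12: PC=11 exec 'HALT'. After: A=6 B=-8 C=0 D=-8 ZF=0 PC=11 HALTED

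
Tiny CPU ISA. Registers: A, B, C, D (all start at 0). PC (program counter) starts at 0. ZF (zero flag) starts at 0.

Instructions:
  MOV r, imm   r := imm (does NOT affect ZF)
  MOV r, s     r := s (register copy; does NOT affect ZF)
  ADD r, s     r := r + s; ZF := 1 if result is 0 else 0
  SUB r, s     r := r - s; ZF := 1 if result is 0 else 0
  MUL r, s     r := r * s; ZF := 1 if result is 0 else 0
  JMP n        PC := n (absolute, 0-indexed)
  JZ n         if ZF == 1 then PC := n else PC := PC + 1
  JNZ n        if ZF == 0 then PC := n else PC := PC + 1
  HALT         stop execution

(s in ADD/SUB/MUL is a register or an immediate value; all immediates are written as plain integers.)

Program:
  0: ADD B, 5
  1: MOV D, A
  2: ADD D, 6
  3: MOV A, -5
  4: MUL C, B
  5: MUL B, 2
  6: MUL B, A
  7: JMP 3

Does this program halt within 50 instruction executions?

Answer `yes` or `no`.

Answer: no

Derivation:
Step 1: PC=0 exec 'ADD B, 5'. After: A=0 B=5 C=0 D=0 ZF=0 PC=1
Step 2: PC=1 exec 'MOV D, A'. After: A=0 B=5 C=0 D=0 ZF=0 PC=2
Step 3: PC=2 exec 'ADD D, 6'. After: A=0 B=5 C=0 D=6 ZF=0 PC=3
Step 4: PC=3 exec 'MOV A, -5'. After: A=-5 B=5 C=0 D=6 ZF=0 PC=4
Step 5: PC=4 exec 'MUL C, B'. After: A=-5 B=5 C=0 D=6 ZF=1 PC=5
Step 6: PC=5 exec 'MUL B, 2'. After: A=-5 B=10 C=0 D=6 ZF=0 PC=6
Step 7: PC=6 exec 'MUL B, A'. After: A=-5 B=-50 C=0 D=6 ZF=0 PC=7
Step 8: PC=7 exec 'JMP 3'. After: A=-5 B=-50 C=0 D=6 ZF=0 PC=3
Step 9: PC=3 exec 'MOV A, -5'. After: A=-5 B=-50 C=0 D=6 ZF=0 PC=4
Step 10: PC=4 exec 'MUL C, B'. After: A=-5 B=-50 C=0 D=6 ZF=1 PC=5
Step 11: PC=5 exec 'MUL B, 2'. After: A=-5 B=-100 C=0 D=6 ZF=0 PC=6
Step 12: PC=6 exec 'MUL B, A'. After: A=-5 B=500 C=0 D=6 ZF=0 PC=7
Step 13: PC=7 exec 'JMP 3'. After: A=-5 B=500 C=0 D=6 ZF=0 PC=3
Step 14: PC=3 exec 'MOV A, -5'. After: A=-5 B=500 C=0 D=6 ZF=0 PC=4
Step 15: PC=4 exec 'MUL C, B'. After: A=-5 B=500 C=0 D=6 ZF=1 PC=5
After 50 steps: not halted. PC revisits the same instructions with no path to HALT; will never halt.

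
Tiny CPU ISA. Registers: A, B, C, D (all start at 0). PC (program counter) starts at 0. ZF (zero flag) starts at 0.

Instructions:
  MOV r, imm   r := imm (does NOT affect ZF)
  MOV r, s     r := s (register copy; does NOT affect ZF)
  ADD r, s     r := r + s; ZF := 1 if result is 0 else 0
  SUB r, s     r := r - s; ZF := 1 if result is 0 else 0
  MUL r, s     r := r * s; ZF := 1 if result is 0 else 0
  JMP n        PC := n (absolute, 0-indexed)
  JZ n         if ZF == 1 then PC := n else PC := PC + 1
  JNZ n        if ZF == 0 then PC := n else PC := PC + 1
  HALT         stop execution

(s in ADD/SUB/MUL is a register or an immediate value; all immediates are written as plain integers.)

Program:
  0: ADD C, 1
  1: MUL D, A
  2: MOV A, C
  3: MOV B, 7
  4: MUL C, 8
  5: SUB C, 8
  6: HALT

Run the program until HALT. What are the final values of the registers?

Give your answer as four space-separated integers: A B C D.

Answer: 1 7 0 0

Derivation:
Step 1: PC=0 exec 'ADD C, 1'. After: A=0 B=0 C=1 D=0 ZF=0 PC=1
Step 2: PC=1 exec 'MUL D, A'. After: A=0 B=0 C=1 D=0 ZF=1 PC=2
Step 3: PC=2 exec 'MOV A, C'. After: A=1 B=0 C=1 D=0 ZF=1 PC=3
Step 4: PC=3 exec 'MOV B, 7'. After: A=1 B=7 C=1 D=0 ZF=1 PC=4
Step 5: PC=4 exec 'MUL C, 8'. After: A=1 B=7 C=8 D=0 ZF=0 PC=5
Step 6: PC=5 exec 'SUB C, 8'. After: A=1 B=7 C=0 D=0 ZF=1 PC=6
Step 7: PC=6 exec 'HALT'. After: A=1 B=7 C=0 D=0 ZF=1 PC=6 HALTED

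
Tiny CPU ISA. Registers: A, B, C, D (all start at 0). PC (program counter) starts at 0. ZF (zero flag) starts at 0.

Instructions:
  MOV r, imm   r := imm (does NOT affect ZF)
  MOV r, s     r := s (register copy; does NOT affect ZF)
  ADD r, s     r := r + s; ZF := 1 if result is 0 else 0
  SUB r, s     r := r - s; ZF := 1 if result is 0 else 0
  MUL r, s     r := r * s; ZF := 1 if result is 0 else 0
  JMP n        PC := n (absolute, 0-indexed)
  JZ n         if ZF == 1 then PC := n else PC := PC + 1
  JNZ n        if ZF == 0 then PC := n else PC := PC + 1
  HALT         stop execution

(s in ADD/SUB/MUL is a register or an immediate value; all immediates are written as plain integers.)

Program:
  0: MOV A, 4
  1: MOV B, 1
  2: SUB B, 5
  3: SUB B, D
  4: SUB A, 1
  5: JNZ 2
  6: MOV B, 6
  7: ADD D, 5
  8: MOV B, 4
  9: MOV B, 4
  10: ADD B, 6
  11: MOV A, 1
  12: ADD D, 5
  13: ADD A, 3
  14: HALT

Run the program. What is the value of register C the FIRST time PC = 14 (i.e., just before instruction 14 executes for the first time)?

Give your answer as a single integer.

Step 1: PC=0 exec 'MOV A, 4'. After: A=4 B=0 C=0 D=0 ZF=0 PC=1
Step 2: PC=1 exec 'MOV B, 1'. After: A=4 B=1 C=0 D=0 ZF=0 PC=2
Step 3: PC=2 exec 'SUB B, 5'. After: A=4 B=-4 C=0 D=0 ZF=0 PC=3
Step 4: PC=3 exec 'SUB B, D'. After: A=4 B=-4 C=0 D=0 ZF=0 PC=4
Step 5: PC=4 exec 'SUB A, 1'. After: A=3 B=-4 C=0 D=0 ZF=0 PC=5
Step 6: PC=5 exec 'JNZ 2'. After: A=3 B=-4 C=0 D=0 ZF=0 PC=2
Step 7: PC=2 exec 'SUB B, 5'. After: A=3 B=-9 C=0 D=0 ZF=0 PC=3
Step 8: PC=3 exec 'SUB B, D'. After: A=3 B=-9 C=0 D=0 ZF=0 PC=4
Step 9: PC=4 exec 'SUB A, 1'. After: A=2 B=-9 C=0 D=0 ZF=0 PC=5
Step 10: PC=5 exec 'JNZ 2'. After: A=2 B=-9 C=0 D=0 ZF=0 PC=2
Step 11: PC=2 exec 'SUB B, 5'. After: A=2 B=-14 C=0 D=0 ZF=0 PC=3
Step 12: PC=3 exec 'SUB B, D'. After: A=2 B=-14 C=0 D=0 ZF=0 PC=4
Step 13: PC=4 exec 'SUB A, 1'. After: A=1 B=-14 C=0 D=0 ZF=0 PC=5
Step 14: PC=5 exec 'JNZ 2'. After: A=1 B=-14 C=0 D=0 ZF=0 PC=2
Step 15: PC=2 exec 'SUB B, 5'. After: A=1 B=-19 C=0 D=0 ZF=0 PC=3
Step 16: PC=3 exec 'SUB B, D'. After: A=1 B=-19 C=0 D=0 ZF=0 PC=4
Step 17: PC=4 exec 'SUB A, 1'. After: A=0 B=-19 C=0 D=0 ZF=1 PC=5
Step 18: PC=5 exec 'JNZ 2'. After: A=0 B=-19 C=0 D=0 ZF=1 PC=6
Step 19: PC=6 exec 'MOV B, 6'. After: A=0 B=6 C=0 D=0 ZF=1 PC=7
Step 20: PC=7 exec 'ADD D, 5'. After: A=0 B=6 C=0 D=5 ZF=0 PC=8
Step 21: PC=8 exec 'MOV B, 4'. After: A=0 B=4 C=0 D=5 ZF=0 PC=9
Step 22: PC=9 exec 'MOV B, 4'. After: A=0 B=4 C=0 D=5 ZF=0 PC=10
Step 23: PC=10 exec 'ADD B, 6'. After: A=0 B=10 C=0 D=5 ZF=0 PC=11
Step 24: PC=11 exec 'MOV A, 1'. After: A=1 B=10 C=0 D=5 ZF=0 PC=12
Step 25: PC=12 exec 'ADD D, 5'. After: A=1 B=10 C=0 D=10 ZF=0 PC=13
Step 26: PC=13 exec 'ADD A, 3'. After: A=4 B=10 C=0 D=10 ZF=0 PC=14
First time PC=14: C=0

0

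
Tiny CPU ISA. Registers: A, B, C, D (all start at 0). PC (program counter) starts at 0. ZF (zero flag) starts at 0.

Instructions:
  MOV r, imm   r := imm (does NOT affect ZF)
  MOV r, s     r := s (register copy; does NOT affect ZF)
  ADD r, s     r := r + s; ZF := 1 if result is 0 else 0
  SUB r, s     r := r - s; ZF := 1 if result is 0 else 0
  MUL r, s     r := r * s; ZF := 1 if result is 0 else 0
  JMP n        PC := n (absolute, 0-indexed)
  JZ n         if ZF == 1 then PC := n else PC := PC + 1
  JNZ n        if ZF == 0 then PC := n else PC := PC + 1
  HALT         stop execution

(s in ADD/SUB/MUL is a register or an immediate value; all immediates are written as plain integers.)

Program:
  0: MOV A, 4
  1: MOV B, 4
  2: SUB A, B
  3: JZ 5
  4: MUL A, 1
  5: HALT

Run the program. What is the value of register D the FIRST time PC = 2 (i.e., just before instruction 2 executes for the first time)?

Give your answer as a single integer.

Step 1: PC=0 exec 'MOV A, 4'. After: A=4 B=0 C=0 D=0 ZF=0 PC=1
Step 2: PC=1 exec 'MOV B, 4'. After: A=4 B=4 C=0 D=0 ZF=0 PC=2
First time PC=2: D=0

0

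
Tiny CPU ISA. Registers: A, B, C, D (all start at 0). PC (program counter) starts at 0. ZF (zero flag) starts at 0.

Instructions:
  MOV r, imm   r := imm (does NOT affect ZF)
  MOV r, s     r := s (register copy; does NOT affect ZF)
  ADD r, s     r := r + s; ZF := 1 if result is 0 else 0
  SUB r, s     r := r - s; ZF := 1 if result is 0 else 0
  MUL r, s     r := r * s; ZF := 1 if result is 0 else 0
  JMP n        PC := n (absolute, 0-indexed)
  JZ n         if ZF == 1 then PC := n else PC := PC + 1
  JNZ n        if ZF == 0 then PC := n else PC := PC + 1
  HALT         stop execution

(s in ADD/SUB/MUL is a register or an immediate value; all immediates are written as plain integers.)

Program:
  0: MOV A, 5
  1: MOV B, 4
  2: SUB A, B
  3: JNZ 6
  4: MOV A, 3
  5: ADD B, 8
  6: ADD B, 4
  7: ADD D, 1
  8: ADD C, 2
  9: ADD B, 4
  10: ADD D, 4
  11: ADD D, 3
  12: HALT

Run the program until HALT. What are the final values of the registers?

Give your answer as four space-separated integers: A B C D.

Step 1: PC=0 exec 'MOV A, 5'. After: A=5 B=0 C=0 D=0 ZF=0 PC=1
Step 2: PC=1 exec 'MOV B, 4'. After: A=5 B=4 C=0 D=0 ZF=0 PC=2
Step 3: PC=2 exec 'SUB A, B'. After: A=1 B=4 C=0 D=0 ZF=0 PC=3
Step 4: PC=3 exec 'JNZ 6'. After: A=1 B=4 C=0 D=0 ZF=0 PC=6
Step 5: PC=6 exec 'ADD B, 4'. After: A=1 B=8 C=0 D=0 ZF=0 PC=7
Step 6: PC=7 exec 'ADD D, 1'. After: A=1 B=8 C=0 D=1 ZF=0 PC=8
Step 7: PC=8 exec 'ADD C, 2'. After: A=1 B=8 C=2 D=1 ZF=0 PC=9
Step 8: PC=9 exec 'ADD B, 4'. After: A=1 B=12 C=2 D=1 ZF=0 PC=10
Step 9: PC=10 exec 'ADD D, 4'. After: A=1 B=12 C=2 D=5 ZF=0 PC=11
Step 10: PC=11 exec 'ADD D, 3'. After: A=1 B=12 C=2 D=8 ZF=0 PC=12
Step 11: PC=12 exec 'HALT'. After: A=1 B=12 C=2 D=8 ZF=0 PC=12 HALTED

Answer: 1 12 2 8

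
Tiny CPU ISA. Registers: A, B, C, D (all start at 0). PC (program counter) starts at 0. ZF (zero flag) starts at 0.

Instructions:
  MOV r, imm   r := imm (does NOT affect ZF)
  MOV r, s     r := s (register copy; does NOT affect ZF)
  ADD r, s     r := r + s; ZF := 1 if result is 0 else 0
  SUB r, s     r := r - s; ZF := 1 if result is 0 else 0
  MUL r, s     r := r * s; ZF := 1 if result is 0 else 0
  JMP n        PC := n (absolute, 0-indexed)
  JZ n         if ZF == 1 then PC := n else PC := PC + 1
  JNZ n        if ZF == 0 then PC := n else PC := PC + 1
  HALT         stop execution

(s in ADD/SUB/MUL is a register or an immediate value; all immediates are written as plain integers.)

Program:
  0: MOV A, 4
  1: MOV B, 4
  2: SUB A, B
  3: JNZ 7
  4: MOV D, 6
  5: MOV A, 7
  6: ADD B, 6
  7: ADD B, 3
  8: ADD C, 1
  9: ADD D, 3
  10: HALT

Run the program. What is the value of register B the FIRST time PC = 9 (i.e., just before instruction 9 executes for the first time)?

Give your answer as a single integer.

Step 1: PC=0 exec 'MOV A, 4'. After: A=4 B=0 C=0 D=0 ZF=0 PC=1
Step 2: PC=1 exec 'MOV B, 4'. After: A=4 B=4 C=0 D=0 ZF=0 PC=2
Step 3: PC=2 exec 'SUB A, B'. After: A=0 B=4 C=0 D=0 ZF=1 PC=3
Step 4: PC=3 exec 'JNZ 7'. After: A=0 B=4 C=0 D=0 ZF=1 PC=4
Step 5: PC=4 exec 'MOV D, 6'. After: A=0 B=4 C=0 D=6 ZF=1 PC=5
Step 6: PC=5 exec 'MOV A, 7'. After: A=7 B=4 C=0 D=6 ZF=1 PC=6
Step 7: PC=6 exec 'ADD B, 6'. After: A=7 B=10 C=0 D=6 ZF=0 PC=7
Step 8: PC=7 exec 'ADD B, 3'. After: A=7 B=13 C=0 D=6 ZF=0 PC=8
Step 9: PC=8 exec 'ADD C, 1'. After: A=7 B=13 C=1 D=6 ZF=0 PC=9
First time PC=9: B=13

13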